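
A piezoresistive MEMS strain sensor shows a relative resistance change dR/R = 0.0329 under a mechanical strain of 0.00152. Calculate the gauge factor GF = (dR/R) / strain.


Step 1: Identify values.
dR/R = 0.0329, strain = 0.00152
Step 2: GF = (dR/R) / strain = 0.0329 / 0.00152
GF = 21.6


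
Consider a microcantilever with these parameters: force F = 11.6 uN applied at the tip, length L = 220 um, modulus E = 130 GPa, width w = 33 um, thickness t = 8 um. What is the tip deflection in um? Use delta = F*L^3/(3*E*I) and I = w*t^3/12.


Step 1: Calculate the second moment of area.
I = w * t^3 / 12 = 33 * 8^3 / 12 = 1408.0 um^4
Step 2: Convert E to consistent units (1 GPa = 1000 uN/um^2).
E = 130 GPa = 130000 uN/um^2
Step 3: Calculate tip deflection.
delta = F * L^3 / (3 * E * I)
delta = 11.6 * 220^3 / (3 * 130000 * 1408.0)
delta = 0.2249 um


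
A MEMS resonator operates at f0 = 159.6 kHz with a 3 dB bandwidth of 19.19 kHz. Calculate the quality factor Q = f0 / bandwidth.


Step 1: Q = f0 / bandwidth
Step 2: Q = 159.6 / 19.19
Q = 8.3


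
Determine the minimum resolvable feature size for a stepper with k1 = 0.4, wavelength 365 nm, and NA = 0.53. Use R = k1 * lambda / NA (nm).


Step 1: Identify values: k1 = 0.4, lambda = 365 nm, NA = 0.53
Step 2: R = k1 * lambda / NA
R = 0.4 * 365 / 0.53
R = 275.5 nm


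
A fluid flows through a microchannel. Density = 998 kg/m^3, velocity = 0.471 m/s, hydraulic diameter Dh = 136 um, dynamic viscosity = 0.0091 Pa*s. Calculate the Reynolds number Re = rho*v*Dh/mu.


Step 1: Convert Dh to meters: Dh = 136e-6 m
Step 2: Re = rho * v * Dh / mu
Re = 998 * 0.471 * 136e-6 / 0.0091
Re = 7.025


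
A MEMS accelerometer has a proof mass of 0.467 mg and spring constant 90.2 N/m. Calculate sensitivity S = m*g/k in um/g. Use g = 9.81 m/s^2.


Step 1: Convert mass: m = 0.467 mg = 4.67e-07 kg
Step 2: S = m * g / k = 4.67e-07 * 9.81 / 90.2
Step 3: S = 5.08e-08 m/g
Step 4: Convert to um/g: S = 0.051 um/g


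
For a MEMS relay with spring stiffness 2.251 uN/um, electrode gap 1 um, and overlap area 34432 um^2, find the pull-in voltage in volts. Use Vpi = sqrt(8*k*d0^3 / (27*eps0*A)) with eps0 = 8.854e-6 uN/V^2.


Step 1: Compute numerator: 8 * k * d0^3 = 8 * 2.251 * 1^3 = 18.008
Step 2: Compute denominator: 27 * eps0 * A = 27 * 8.854e-6 * 34432 = 8.231245
Step 3: Vpi = sqrt(18.008 / 8.231245)
Vpi = 1.48 V


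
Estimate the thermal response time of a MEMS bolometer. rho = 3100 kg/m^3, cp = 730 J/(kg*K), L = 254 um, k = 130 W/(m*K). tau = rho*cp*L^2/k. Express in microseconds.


Step 1: Convert L to m: L = 254e-6 m
Step 2: L^2 = (254e-6)^2 = 6.4516e-08 m^2
Step 3: tau = 3100 * 730 * 6.4516e-08 / 130 = 1.12307468e-03 s
Step 4: Convert to microseconds (multiply by 1e6).
tau = 1123.075 us


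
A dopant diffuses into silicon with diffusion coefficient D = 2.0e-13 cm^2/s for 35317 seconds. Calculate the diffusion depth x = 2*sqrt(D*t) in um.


Step 1: Compute D*t = 2.0e-13 * 35317 = 7.0634e-09 cm^2
Step 2: sqrt(D*t) = 8.4044e-05 cm
Step 3: x = 2 * 8.4044e-05 cm = 1.68088e-04 cm
Step 4: Convert to um (1 cm = 1e4 um): x = 1.681 um


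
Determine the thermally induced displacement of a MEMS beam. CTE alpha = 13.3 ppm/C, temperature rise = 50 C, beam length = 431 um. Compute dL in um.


Step 1: Convert CTE: alpha = 13.3 ppm/C = 13.3e-6 /C
Step 2: dL = 13.3e-6 * 50 * 431
dL = 0.2866 um


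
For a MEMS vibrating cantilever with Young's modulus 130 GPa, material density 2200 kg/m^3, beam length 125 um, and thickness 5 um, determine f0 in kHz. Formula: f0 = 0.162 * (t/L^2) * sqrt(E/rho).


Step 1: Convert units to SI.
t_SI = 5e-6 m, L_SI = 125e-6 m
Step 2: Calculate sqrt(E/rho).
sqrt(130e9 / 2200) = 7687.06 m/s
Step 3: Compute f0.
f0 = 0.162 * 5e-6 / (125e-6)^2 * 7687.06 = 398497.2 Hz = 398.5 kHz


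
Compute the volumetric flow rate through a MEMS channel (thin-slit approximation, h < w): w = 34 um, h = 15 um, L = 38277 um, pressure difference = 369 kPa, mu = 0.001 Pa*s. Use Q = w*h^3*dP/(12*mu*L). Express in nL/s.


Step 1: Convert all dimensions to SI (meters).
w = 34e-6 m, h = 15e-6 m, L = 38277e-6 m, dP = 369e3 Pa
Step 2: Q = w * h^3 * dP / (12 * mu * L)
Q = 34e-6 * (15e-6)^3 * 369e3 / (12 * 0.001 * 38277e-6) = 9.218493e-11 m^3/s
Step 3: Convert Q from m^3/s to nL/s (1 m^3 = 1e12 nL, so multiply by 1e12).
Q = 92.185 nL/s


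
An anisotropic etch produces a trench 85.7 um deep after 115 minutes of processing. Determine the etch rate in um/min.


Step 1: Etch rate = depth / time
Step 2: rate = 85.7 / 115
rate = 0.745 um/min


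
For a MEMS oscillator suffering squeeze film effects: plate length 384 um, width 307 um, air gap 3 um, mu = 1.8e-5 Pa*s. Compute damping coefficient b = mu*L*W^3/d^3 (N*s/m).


Step 1: Convert to SI.
L = 384e-6 m, W = 307e-6 m, d = 3e-6 m
Step 2: W^3 = (307e-6)^3 = 2.89e-11 m^3
Step 3: d^3 = (3e-6)^3 = 2.70e-17 m^3
Step 4: b = 1.8e-5 * 384e-6 * 2.89e-11 / 2.70e-17
b = 7.41e-03 N*s/m


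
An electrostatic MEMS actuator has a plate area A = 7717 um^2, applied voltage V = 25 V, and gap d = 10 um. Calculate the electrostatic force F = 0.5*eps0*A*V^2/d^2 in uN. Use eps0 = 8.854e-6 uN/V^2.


Step 1: Identify parameters.
eps0 = 8.854e-6 uN/V^2, A = 7717 um^2, V = 25 V, d = 10 um
Step 2: Compute V^2 = 25^2 = 625
Step 3: Compute d^2 = 10^2 = 100
Step 4: F = 0.5 * 8.854e-6 * 7717 * 625 / 100
F = 0.214 uN


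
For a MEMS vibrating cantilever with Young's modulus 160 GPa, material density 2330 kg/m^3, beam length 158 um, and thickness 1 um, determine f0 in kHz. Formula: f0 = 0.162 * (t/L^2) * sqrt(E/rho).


Step 1: Convert units to SI.
t_SI = 1e-6 m, L_SI = 158e-6 m
Step 2: Calculate sqrt(E/rho).
sqrt(160e9 / 2330) = 8286.71 m/s
Step 3: Compute f0.
f0 = 0.162 * 1e-6 / (158e-6)^2 * 8286.71 = 53775.3 Hz = 53.78 kHz


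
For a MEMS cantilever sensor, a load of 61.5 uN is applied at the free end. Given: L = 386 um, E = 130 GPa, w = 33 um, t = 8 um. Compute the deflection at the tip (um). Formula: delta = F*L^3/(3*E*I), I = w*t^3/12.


Step 1: Calculate the second moment of area.
I = w * t^3 / 12 = 33 * 8^3 / 12 = 1408.0 um^4
Step 2: Convert E to consistent units (1 GPa = 1000 uN/um^2).
E = 130 GPa = 130000 uN/um^2
Step 3: Calculate tip deflection.
delta = F * L^3 / (3 * E * I)
delta = 61.5 * 386^3 / (3 * 130000 * 1408.0)
delta = 6.4412 um


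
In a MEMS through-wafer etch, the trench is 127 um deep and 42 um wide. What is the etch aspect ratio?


Step 1: AR = depth / width
Step 2: AR = 127 / 42
AR = 3.0


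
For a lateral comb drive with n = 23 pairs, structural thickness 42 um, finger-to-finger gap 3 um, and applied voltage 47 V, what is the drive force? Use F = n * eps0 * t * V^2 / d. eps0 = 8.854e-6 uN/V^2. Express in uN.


Step 1: Parameters: n=23, eps0=8.854e-6 uN/V^2, t=42 um, V=47 V, d=3 um
Step 2: V^2 = 2209
Step 3: F = 23 * 8.854e-6 * 42 * 2209 / 3
F = 6.298 uN


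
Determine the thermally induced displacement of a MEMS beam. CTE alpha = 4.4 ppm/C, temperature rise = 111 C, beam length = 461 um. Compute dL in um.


Step 1: Convert CTE: alpha = 4.4 ppm/C = 4.4e-6 /C
Step 2: dL = 4.4e-6 * 111 * 461
dL = 0.2252 um


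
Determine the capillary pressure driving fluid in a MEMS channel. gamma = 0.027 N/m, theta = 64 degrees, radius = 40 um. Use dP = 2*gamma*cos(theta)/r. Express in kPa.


Step 1: cos(64 deg) = 0.4384
Step 2: Convert r to m: r = 40e-6 m
Step 3: dP = 2 * 0.027 * 0.4384 / 40e-6 = 591.8 Pa
Step 4: Convert Pa to kPa (divide by 1000).
dP = 0.59 kPa


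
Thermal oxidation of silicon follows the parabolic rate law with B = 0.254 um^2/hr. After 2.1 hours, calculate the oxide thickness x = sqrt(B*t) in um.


Step 1: Compute B*t = 0.254 * 2.1 = 0.5334
Step 2: x = sqrt(0.5334)
x = 0.73 um


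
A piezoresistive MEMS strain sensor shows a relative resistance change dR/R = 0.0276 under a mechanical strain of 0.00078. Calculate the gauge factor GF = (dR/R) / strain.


Step 1: Identify values.
dR/R = 0.0276, strain = 0.00078
Step 2: GF = (dR/R) / strain = 0.0276 / 0.00078
GF = 35.4


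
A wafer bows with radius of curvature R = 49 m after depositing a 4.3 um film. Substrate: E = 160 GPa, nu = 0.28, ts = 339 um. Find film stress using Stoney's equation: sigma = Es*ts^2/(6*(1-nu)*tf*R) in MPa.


Step 1: Compute numerator: Es * ts^2 = 160 * 339^2 = 18387360 (GPa*um^2)
Step 2: Compute denominator (R in um): 6*(1-nu)*tf*R = 6*0.72*4.3*49e6 = 910224000.0 (um^2)
Step 3: sigma (GPa) = 18387360 / 910224000.0 = 2.0201e-02 GPa
Step 4: Convert to MPa (x1000): sigma = 20.2 MPa


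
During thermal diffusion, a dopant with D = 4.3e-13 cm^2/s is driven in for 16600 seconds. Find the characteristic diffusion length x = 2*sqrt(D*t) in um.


Step 1: Compute D*t = 4.3e-13 * 16600 = 7.138e-09 cm^2
Step 2: sqrt(D*t) = 8.4487e-05 cm
Step 3: x = 2 * 8.4487e-05 cm = 1.68974e-04 cm
Step 4: Convert to um (1 cm = 1e4 um): x = 1.69 um


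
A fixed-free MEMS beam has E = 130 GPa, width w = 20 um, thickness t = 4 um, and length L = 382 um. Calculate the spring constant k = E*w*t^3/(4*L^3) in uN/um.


Step 1: Convert E to consistent units (1 GPa = 1000 uN/um^2).
E = 130 GPa = 130000 uN/um^2
Step 2: Compute t^3 = 4^3 = 64
Step 3: Compute L^3 = 382^3 = 55742968
Step 4: k = 130000 * 20 * 64 / (4 * 55742968)
k = 0.7463 uN/um


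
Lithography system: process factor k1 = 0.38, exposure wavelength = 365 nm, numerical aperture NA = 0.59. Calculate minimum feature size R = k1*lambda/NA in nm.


Step 1: Identify values: k1 = 0.38, lambda = 365 nm, NA = 0.59
Step 2: R = k1 * lambda / NA
R = 0.38 * 365 / 0.59
R = 235.1 nm


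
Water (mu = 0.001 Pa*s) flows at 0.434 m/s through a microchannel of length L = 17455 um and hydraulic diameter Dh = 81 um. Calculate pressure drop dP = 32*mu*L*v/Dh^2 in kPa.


Step 1: Convert to SI: L = 17455e-6 m, Dh = 81e-6 m
Step 2: dP = 32 * 0.001 * 17455e-6 * 0.434 / (81e-6)^2
Step 3: dP = 36947.88 Pa
Step 4: Convert to kPa: dP = 36.95 kPa


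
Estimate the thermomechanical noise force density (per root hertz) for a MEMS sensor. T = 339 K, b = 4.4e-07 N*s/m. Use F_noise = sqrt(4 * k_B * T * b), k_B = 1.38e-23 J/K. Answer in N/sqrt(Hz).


Step 1: Compute 4 * k_B * T * b
= 4 * 1.38e-23 * 339 * 4.4e-07
= 8.2336e-27 N^2/Hz
Step 2: F_noise = sqrt(8.2336e-27)
F_noise = 9.07e-14 N/sqrt(Hz)


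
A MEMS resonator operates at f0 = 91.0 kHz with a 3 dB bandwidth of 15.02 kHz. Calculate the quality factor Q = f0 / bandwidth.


Step 1: Q = f0 / bandwidth
Step 2: Q = 91.0 / 15.02
Q = 6.1


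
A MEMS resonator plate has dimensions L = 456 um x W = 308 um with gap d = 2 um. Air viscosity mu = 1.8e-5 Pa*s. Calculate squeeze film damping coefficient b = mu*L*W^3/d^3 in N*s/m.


Step 1: Convert to SI.
L = 456e-6 m, W = 308e-6 m, d = 2e-6 m
Step 2: W^3 = (308e-6)^3 = 2.92e-11 m^3
Step 3: d^3 = (2e-6)^3 = 8.00e-18 m^3
Step 4: b = 1.8e-5 * 456e-6 * 2.92e-11 / 8.00e-18
b = 3.00e-02 N*s/m


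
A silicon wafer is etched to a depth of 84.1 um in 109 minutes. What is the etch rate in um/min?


Step 1: Etch rate = depth / time
Step 2: rate = 84.1 / 109
rate = 0.772 um/min


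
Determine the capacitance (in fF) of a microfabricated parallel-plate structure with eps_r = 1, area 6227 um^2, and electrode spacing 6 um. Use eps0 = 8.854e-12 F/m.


Step 1: Convert area to m^2: A = 6227e-12 m^2
Step 2: Convert gap to m: d = 6e-6 m
Step 3: C = eps0 * eps_r * A / d
C = 8.854e-12 * 1 * 6227e-12 / 6e-6
Step 4: Convert to fF (multiply by 1e15).
C = 9.19 fF


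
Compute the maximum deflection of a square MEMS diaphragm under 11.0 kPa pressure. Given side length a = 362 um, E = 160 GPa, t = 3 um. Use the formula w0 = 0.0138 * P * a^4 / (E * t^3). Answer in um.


Step 1: Convert pressure to compatible units (E is in GPa, so P in GPa).
P = 11.0 kPa = 11.0e-6 GPa
Step 2: Compute numerator: 0.0138 * P * a^4.
a^4 = 362^4 = 17172529936
numerator = 0.0138 * 11.0e-6 * 17172529936 = 2.60679e+03
Step 3: Compute denominator: E * t^3 = 160 * 3^3 = 4320
Step 4: w0 = numerator / denominator = 2.60679e+03 / 4320 = 0.6034 um


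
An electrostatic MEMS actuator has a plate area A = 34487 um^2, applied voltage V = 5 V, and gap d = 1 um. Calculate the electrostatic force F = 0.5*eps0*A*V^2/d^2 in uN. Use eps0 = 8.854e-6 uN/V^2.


Step 1: Identify parameters.
eps0 = 8.854e-6 uN/V^2, A = 34487 um^2, V = 5 V, d = 1 um
Step 2: Compute V^2 = 5^2 = 25
Step 3: Compute d^2 = 1^2 = 1
Step 4: F = 0.5 * 8.854e-6 * 34487 * 25 / 1
F = 3.817 uN


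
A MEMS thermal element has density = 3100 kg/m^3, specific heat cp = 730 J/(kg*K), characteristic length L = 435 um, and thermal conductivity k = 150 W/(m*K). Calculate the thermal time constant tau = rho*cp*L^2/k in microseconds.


Step 1: Convert L to m: L = 435e-6 m
Step 2: L^2 = (435e-6)^2 = 1.89225e-07 m^2
Step 3: tau = 3100 * 730 * 1.89225e-07 / 150 = 2.8547745e-03 s
Step 4: Convert to microseconds (multiply by 1e6).
tau = 2854.775 us


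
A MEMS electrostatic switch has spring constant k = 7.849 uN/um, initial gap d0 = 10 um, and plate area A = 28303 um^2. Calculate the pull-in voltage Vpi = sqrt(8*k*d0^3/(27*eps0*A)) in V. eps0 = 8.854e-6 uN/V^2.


Step 1: Compute numerator: 8 * k * d0^3 = 8 * 7.849 * 10^3 = 62792.0
Step 2: Compute denominator: 27 * eps0 * A = 27 * 8.854e-6 * 28303 = 6.766059
Step 3: Vpi = sqrt(62792.0 / 6.766059)
Vpi = 96.34 V


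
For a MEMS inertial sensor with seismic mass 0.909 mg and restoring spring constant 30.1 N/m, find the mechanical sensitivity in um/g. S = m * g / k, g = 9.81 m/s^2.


Step 1: Convert mass: m = 0.909 mg = 9.09e-07 kg
Step 2: S = m * g / k = 9.09e-07 * 9.81 / 30.1
Step 3: S = 2.96e-07 m/g
Step 4: Convert to um/g: S = 0.296 um/g


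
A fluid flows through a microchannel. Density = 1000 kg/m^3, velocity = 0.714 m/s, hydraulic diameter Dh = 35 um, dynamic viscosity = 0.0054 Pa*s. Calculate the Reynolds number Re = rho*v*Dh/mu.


Step 1: Convert Dh to meters: Dh = 35e-6 m
Step 2: Re = rho * v * Dh / mu
Re = 1000 * 0.714 * 35e-6 / 0.0054
Re = 4.628


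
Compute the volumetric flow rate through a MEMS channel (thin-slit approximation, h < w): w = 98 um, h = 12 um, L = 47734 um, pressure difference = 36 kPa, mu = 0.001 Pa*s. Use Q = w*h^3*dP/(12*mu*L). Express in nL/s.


Step 1: Convert all dimensions to SI (meters).
w = 98e-6 m, h = 12e-6 m, L = 47734e-6 m, dP = 36e3 Pa
Step 2: Q = w * h^3 * dP / (12 * mu * L)
Q = 98e-6 * (12e-6)^3 * 36e3 / (12 * 0.001 * 47734e-6) = 1.064298e-11 m^3/s
Step 3: Convert Q from m^3/s to nL/s (1 m^3 = 1e12 nL, so multiply by 1e12).
Q = 10.643 nL/s


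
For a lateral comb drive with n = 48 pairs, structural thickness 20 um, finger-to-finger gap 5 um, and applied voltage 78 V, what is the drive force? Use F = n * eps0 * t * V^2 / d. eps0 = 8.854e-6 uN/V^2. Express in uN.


Step 1: Parameters: n=48, eps0=8.854e-6 uN/V^2, t=20 um, V=78 V, d=5 um
Step 2: V^2 = 6084
Step 3: F = 48 * 8.854e-6 * 20 * 6084 / 5
F = 10.343 uN


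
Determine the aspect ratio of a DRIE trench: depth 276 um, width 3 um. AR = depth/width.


Step 1: AR = depth / width
Step 2: AR = 276 / 3
AR = 92.0


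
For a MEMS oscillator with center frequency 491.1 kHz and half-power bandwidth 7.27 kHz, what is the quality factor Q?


Step 1: Q = f0 / bandwidth
Step 2: Q = 491.1 / 7.27
Q = 67.6


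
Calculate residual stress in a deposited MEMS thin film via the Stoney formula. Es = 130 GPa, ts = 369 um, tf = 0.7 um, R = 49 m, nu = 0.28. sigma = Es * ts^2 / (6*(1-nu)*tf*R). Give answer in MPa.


Step 1: Compute numerator: Es * ts^2 = 130 * 369^2 = 17700930 (GPa*um^2)
Step 2: Compute denominator (R in um): 6*(1-nu)*tf*R = 6*0.72*0.7*49e6 = 148176000.0 (um^2)
Step 3: sigma (GPa) = 17700930 / 148176000.0 = 1.19459e-01 GPa
Step 4: Convert to MPa (x1000): sigma = 119.5 MPa


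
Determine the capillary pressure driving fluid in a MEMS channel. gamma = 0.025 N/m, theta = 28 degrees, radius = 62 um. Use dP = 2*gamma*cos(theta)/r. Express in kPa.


Step 1: cos(28 deg) = 0.8829
Step 2: Convert r to m: r = 62e-6 m
Step 3: dP = 2 * 0.025 * 0.8829 / 62e-6 = 712.0 Pa
Step 4: Convert Pa to kPa (divide by 1000).
dP = 0.71 kPa


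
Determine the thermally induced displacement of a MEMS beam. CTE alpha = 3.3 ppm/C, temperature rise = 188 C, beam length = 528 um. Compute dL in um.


Step 1: Convert CTE: alpha = 3.3 ppm/C = 3.3e-6 /C
Step 2: dL = 3.3e-6 * 188 * 528
dL = 0.3276 um


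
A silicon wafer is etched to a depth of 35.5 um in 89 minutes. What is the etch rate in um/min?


Step 1: Etch rate = depth / time
Step 2: rate = 35.5 / 89
rate = 0.399 um/min


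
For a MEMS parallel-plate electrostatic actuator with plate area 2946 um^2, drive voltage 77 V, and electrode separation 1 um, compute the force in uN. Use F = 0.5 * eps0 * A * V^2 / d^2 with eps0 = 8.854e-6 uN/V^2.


Step 1: Identify parameters.
eps0 = 8.854e-6 uN/V^2, A = 2946 um^2, V = 77 V, d = 1 um
Step 2: Compute V^2 = 77^2 = 5929
Step 3: Compute d^2 = 1^2 = 1
Step 4: F = 0.5 * 8.854e-6 * 2946 * 5929 / 1
F = 77.326 uN


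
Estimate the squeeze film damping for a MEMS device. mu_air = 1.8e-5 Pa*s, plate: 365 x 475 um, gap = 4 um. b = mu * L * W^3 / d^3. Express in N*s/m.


Step 1: Convert to SI.
L = 365e-6 m, W = 475e-6 m, d = 4e-6 m
Step 2: W^3 = (475e-6)^3 = 1.07e-10 m^3
Step 3: d^3 = (4e-6)^3 = 6.40e-17 m^3
Step 4: b = 1.8e-5 * 365e-6 * 1.07e-10 / 6.40e-17
b = 1.10e-02 N*s/m


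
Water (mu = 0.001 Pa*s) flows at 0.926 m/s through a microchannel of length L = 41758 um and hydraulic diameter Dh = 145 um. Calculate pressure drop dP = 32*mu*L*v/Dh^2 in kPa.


Step 1: Convert to SI: L = 41758e-6 m, Dh = 145e-6 m
Step 2: dP = 32 * 0.001 * 41758e-6 * 0.926 / (145e-6)^2
Step 3: dP = 58852.46 Pa
Step 4: Convert to kPa: dP = 58.85 kPa


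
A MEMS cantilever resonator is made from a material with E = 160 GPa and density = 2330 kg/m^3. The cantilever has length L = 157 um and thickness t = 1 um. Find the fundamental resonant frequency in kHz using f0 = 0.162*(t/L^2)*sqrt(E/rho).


Step 1: Convert units to SI.
t_SI = 1e-6 m, L_SI = 157e-6 m
Step 2: Calculate sqrt(E/rho).
sqrt(160e9 / 2330) = 8286.71 m/s
Step 3: Compute f0.
f0 = 0.162 * 1e-6 / (157e-6)^2 * 8286.71 = 54462.5 Hz = 54.46 kHz


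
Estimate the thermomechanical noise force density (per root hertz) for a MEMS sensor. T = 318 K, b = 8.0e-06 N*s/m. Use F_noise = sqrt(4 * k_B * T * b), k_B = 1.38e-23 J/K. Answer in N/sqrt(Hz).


Step 1: Compute 4 * k_B * T * b
= 4 * 1.38e-23 * 318 * 8.0e-06
= 1.4043e-25 N^2/Hz
Step 2: F_noise = sqrt(1.4043e-25)
F_noise = 3.75e-13 N/sqrt(Hz)


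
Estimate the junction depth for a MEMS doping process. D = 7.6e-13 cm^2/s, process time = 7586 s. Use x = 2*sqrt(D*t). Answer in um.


Step 1: Compute D*t = 7.6e-13 * 7586 = 5.76536e-09 cm^2
Step 2: sqrt(D*t) = 7.593e-05 cm
Step 3: x = 2 * 7.593e-05 cm = 1.5186e-04 cm
Step 4: Convert to um (1 cm = 1e4 um): x = 1.519 um


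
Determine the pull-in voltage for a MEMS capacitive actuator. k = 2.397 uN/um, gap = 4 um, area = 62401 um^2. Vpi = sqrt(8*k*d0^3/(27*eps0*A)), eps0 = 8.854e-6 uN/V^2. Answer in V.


Step 1: Compute numerator: 8 * k * d0^3 = 8 * 2.397 * 4^3 = 1227.264
Step 2: Compute denominator: 27 * eps0 * A = 27 * 8.854e-6 * 62401 = 14.917458
Step 3: Vpi = sqrt(1227.264 / 14.917458)
Vpi = 9.07 V


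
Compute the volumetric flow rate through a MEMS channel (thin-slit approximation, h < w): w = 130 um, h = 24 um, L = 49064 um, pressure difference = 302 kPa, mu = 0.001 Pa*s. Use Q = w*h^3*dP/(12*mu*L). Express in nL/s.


Step 1: Convert all dimensions to SI (meters).
w = 130e-6 m, h = 24e-6 m, L = 49064e-6 m, dP = 302e3 Pa
Step 2: Q = w * h^3 * dP / (12 * mu * L)
Q = 130e-6 * (24e-6)^3 * 302e3 / (12 * 0.001 * 49064e-6) = 9.2180662e-10 m^3/s
Step 3: Convert Q from m^3/s to nL/s (1 m^3 = 1e12 nL, so multiply by 1e12).
Q = 921.807 nL/s


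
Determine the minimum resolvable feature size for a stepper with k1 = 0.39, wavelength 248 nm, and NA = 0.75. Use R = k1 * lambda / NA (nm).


Step 1: Identify values: k1 = 0.39, lambda = 248 nm, NA = 0.75
Step 2: R = k1 * lambda / NA
R = 0.39 * 248 / 0.75
R = 129.0 nm


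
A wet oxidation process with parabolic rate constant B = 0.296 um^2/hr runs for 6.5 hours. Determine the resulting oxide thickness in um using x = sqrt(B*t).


Step 1: Compute B*t = 0.296 * 6.5 = 1.924
Step 2: x = sqrt(1.924)
x = 1.387 um


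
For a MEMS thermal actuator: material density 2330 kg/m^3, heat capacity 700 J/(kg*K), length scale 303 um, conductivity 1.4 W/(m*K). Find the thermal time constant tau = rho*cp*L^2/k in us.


Step 1: Convert L to m: L = 303e-6 m
Step 2: L^2 = (303e-6)^2 = 9.1809e-08 m^2
Step 3: tau = 2330 * 700 * 9.1809e-08 / 1.4 = 1.06957485e-01 s
Step 4: Convert to microseconds (multiply by 1e6).
tau = 106957.485 us


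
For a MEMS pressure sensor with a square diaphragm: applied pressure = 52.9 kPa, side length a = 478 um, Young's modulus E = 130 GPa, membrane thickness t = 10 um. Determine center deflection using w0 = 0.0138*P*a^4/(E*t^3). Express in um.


Step 1: Convert pressure to compatible units (E is in GPa, so P in GPa).
P = 52.9 kPa = 52.9e-6 GPa
Step 2: Compute numerator: 0.0138 * P * a^4.
a^4 = 478^4 = 52204938256
numerator = 0.0138 * 52.9e-6 * 52204938256 = 3.81106e+04
Step 3: Compute denominator: E * t^3 = 130 * 10^3 = 130000
Step 4: w0 = numerator / denominator = 3.81106e+04 / 130000 = 0.2932 um


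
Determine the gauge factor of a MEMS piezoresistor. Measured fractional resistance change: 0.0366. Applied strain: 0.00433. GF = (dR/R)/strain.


Step 1: Identify values.
dR/R = 0.0366, strain = 0.00433
Step 2: GF = (dR/R) / strain = 0.0366 / 0.00433
GF = 8.5


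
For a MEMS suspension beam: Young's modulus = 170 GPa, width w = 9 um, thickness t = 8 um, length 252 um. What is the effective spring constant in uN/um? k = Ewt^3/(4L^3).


Step 1: Convert E to consistent units (1 GPa = 1000 uN/um^2).
E = 170 GPa = 170000 uN/um^2
Step 2: Compute t^3 = 8^3 = 512
Step 3: Compute L^3 = 252^3 = 16003008
Step 4: k = 170000 * 9 * 512 / (4 * 16003008)
k = 12.2377 uN/um


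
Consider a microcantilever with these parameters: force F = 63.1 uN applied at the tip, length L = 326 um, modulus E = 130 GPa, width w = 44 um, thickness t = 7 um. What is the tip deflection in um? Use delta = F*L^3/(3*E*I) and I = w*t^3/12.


Step 1: Calculate the second moment of area.
I = w * t^3 / 12 = 44 * 7^3 / 12 = 1257.6667 um^4
Step 2: Convert E to consistent units (1 GPa = 1000 uN/um^2).
E = 130 GPa = 130000 uN/um^2
Step 3: Calculate tip deflection.
delta = F * L^3 / (3 * E * I)
delta = 63.1 * 326^3 / (3 * 130000 * 1257.6667)
delta = 4.4571 um


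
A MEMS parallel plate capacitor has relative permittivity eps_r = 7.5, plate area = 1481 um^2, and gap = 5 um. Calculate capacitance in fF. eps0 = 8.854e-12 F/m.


Step 1: Convert area to m^2: A = 1481e-12 m^2
Step 2: Convert gap to m: d = 5e-6 m
Step 3: C = eps0 * eps_r * A / d
C = 8.854e-12 * 7.5 * 1481e-12 / 5e-6
Step 4: Convert to fF (multiply by 1e15).
C = 19.67 fF


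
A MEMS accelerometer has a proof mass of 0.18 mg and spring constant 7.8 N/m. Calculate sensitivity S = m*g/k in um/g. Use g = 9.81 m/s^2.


Step 1: Convert mass: m = 0.18 mg = 1.80e-07 kg
Step 2: S = m * g / k = 1.80e-07 * 9.81 / 7.8
Step 3: S = 2.26e-07 m/g
Step 4: Convert to um/g: S = 0.226 um/g


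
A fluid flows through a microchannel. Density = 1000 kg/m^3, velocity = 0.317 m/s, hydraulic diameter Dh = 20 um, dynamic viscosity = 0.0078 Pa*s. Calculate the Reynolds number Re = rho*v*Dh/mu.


Step 1: Convert Dh to meters: Dh = 20e-6 m
Step 2: Re = rho * v * Dh / mu
Re = 1000 * 0.317 * 20e-6 / 0.0078
Re = 0.813


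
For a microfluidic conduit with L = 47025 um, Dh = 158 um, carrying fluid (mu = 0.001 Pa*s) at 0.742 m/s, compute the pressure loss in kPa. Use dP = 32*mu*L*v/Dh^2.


Step 1: Convert to SI: L = 47025e-6 m, Dh = 158e-6 m
Step 2: dP = 32 * 0.001 * 47025e-6 * 0.742 / (158e-6)^2
Step 3: dP = 44726.87 Pa
Step 4: Convert to kPa: dP = 44.73 kPa


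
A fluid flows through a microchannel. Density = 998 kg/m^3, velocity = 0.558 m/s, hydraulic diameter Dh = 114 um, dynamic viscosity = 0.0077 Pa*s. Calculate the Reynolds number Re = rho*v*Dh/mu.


Step 1: Convert Dh to meters: Dh = 114e-6 m
Step 2: Re = rho * v * Dh / mu
Re = 998 * 0.558 * 114e-6 / 0.0077
Re = 8.245


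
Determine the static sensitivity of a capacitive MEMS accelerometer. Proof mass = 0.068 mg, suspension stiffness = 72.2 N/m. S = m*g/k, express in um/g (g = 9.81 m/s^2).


Step 1: Convert mass: m = 0.068 mg = 6.80e-08 kg
Step 2: S = m * g / k = 6.80e-08 * 9.81 / 72.2
Step 3: S = 9.24e-09 m/g
Step 4: Convert to um/g: S = 0.009 um/g


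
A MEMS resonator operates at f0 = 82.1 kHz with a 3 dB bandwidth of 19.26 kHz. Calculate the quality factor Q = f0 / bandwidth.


Step 1: Q = f0 / bandwidth
Step 2: Q = 82.1 / 19.26
Q = 4.3


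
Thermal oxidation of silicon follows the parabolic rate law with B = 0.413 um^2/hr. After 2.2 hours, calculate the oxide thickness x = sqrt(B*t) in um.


Step 1: Compute B*t = 0.413 * 2.2 = 0.9086
Step 2: x = sqrt(0.9086)
x = 0.953 um


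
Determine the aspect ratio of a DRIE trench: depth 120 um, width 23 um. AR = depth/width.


Step 1: AR = depth / width
Step 2: AR = 120 / 23
AR = 5.2


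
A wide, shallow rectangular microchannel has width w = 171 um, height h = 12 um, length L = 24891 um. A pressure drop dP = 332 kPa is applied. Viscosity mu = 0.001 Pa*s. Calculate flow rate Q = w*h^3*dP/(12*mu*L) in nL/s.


Step 1: Convert all dimensions to SI (meters).
w = 171e-6 m, h = 12e-6 m, L = 24891e-6 m, dP = 332e3 Pa
Step 2: Q = w * h^3 * dP / (12 * mu * L)
Q = 171e-6 * (12e-6)^3 * 332e3 / (12 * 0.001 * 24891e-6) = 3.2843871e-10 m^3/s
Step 3: Convert Q from m^3/s to nL/s (1 m^3 = 1e12 nL, so multiply by 1e12).
Q = 328.439 nL/s


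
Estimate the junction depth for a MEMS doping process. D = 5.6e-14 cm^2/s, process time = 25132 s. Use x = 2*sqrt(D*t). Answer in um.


Step 1: Compute D*t = 5.6e-14 * 25132 = 1.407392e-09 cm^2
Step 2: sqrt(D*t) = 3.752e-05 cm
Step 3: x = 2 * 3.752e-05 cm = 7.504e-05 cm
Step 4: Convert to um (1 cm = 1e4 um): x = 0.75 um


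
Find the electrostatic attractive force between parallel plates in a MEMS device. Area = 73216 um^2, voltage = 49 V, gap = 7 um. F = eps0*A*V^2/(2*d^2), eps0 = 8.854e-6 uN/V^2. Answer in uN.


Step 1: Identify parameters.
eps0 = 8.854e-6 uN/V^2, A = 73216 um^2, V = 49 V, d = 7 um
Step 2: Compute V^2 = 49^2 = 2401
Step 3: Compute d^2 = 7^2 = 49
Step 4: F = 0.5 * 8.854e-6 * 73216 * 2401 / 49
F = 15.882 uN


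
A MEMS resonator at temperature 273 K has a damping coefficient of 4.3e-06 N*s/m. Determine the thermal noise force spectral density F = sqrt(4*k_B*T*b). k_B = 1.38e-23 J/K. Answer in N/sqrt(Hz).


Step 1: Compute 4 * k_B * T * b
= 4 * 1.38e-23 * 273 * 4.3e-06
= 6.4799e-26 N^2/Hz
Step 2: F_noise = sqrt(6.4799e-26)
F_noise = 2.55e-13 N/sqrt(Hz)


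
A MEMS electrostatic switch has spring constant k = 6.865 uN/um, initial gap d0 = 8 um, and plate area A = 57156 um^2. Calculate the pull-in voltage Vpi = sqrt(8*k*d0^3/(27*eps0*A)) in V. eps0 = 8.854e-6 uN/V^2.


Step 1: Compute numerator: 8 * k * d0^3 = 8 * 6.865 * 8^3 = 28119.04
Step 2: Compute denominator: 27 * eps0 * A = 27 * 8.854e-6 * 57156 = 13.663599
Step 3: Vpi = sqrt(28119.04 / 13.663599)
Vpi = 45.36 V


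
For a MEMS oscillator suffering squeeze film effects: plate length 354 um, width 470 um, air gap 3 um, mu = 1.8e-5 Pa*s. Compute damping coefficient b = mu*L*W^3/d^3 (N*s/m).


Step 1: Convert to SI.
L = 354e-6 m, W = 470e-6 m, d = 3e-6 m
Step 2: W^3 = (470e-6)^3 = 1.04e-10 m^3
Step 3: d^3 = (3e-6)^3 = 2.70e-17 m^3
Step 4: b = 1.8e-5 * 354e-6 * 1.04e-10 / 2.70e-17
b = 2.45e-02 N*s/m


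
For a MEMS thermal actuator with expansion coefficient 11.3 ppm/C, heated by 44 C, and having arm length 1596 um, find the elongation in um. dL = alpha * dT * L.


Step 1: Convert CTE: alpha = 11.3 ppm/C = 11.3e-6 /C
Step 2: dL = 11.3e-6 * 44 * 1596
dL = 0.7935 um


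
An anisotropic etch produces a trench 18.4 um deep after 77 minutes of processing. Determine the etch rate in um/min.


Step 1: Etch rate = depth / time
Step 2: rate = 18.4 / 77
rate = 0.239 um/min


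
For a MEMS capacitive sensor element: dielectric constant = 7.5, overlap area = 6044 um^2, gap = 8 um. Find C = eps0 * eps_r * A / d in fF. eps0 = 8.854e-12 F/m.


Step 1: Convert area to m^2: A = 6044e-12 m^2
Step 2: Convert gap to m: d = 8e-6 m
Step 3: C = eps0 * eps_r * A / d
C = 8.854e-12 * 7.5 * 6044e-12 / 8e-6
Step 4: Convert to fF (multiply by 1e15).
C = 50.17 fF


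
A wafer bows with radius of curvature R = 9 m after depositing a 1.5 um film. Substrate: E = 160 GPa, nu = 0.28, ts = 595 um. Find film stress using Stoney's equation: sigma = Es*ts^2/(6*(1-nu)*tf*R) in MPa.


Step 1: Compute numerator: Es * ts^2 = 160 * 595^2 = 56644000 (GPa*um^2)
Step 2: Compute denominator (R in um): 6*(1-nu)*tf*R = 6*0.72*1.5*9e6 = 58320000.0 (um^2)
Step 3: sigma (GPa) = 56644000 / 58320000.0 = 9.71262e-01 GPa
Step 4: Convert to MPa (x1000): sigma = 971.3 MPa


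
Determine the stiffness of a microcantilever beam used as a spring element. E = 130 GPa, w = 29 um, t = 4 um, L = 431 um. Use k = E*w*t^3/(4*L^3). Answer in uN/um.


Step 1: Convert E to consistent units (1 GPa = 1000 uN/um^2).
E = 130 GPa = 130000 uN/um^2
Step 2: Compute t^3 = 4^3 = 64
Step 3: Compute L^3 = 431^3 = 80062991
Step 4: k = 130000 * 29 * 64 / (4 * 80062991)
k = 0.7534 uN/um


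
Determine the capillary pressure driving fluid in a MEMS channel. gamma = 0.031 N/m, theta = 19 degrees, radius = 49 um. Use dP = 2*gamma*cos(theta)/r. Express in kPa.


Step 1: cos(19 deg) = 0.9455
Step 2: Convert r to m: r = 49e-6 m
Step 3: dP = 2 * 0.031 * 0.9455 / 49e-6 = 1196.3 Pa
Step 4: Convert Pa to kPa (divide by 1000).
dP = 1.2 kPa


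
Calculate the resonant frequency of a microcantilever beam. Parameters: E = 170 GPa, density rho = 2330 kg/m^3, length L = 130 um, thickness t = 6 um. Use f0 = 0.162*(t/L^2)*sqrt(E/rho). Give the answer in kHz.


Step 1: Convert units to SI.
t_SI = 6e-6 m, L_SI = 130e-6 m
Step 2: Calculate sqrt(E/rho).
sqrt(170e9 / 2330) = 8541.74 m/s
Step 3: Compute f0.
f0 = 0.162 * 6e-6 / (130e-6)^2 * 8541.74 = 491276.4 Hz = 491.28 kHz


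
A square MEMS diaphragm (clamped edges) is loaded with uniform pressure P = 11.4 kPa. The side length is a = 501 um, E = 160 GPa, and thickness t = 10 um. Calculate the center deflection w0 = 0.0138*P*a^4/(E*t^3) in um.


Step 1: Convert pressure to compatible units (E is in GPa, so P in GPa).
P = 11.4 kPa = 11.4e-6 GPa
Step 2: Compute numerator: 0.0138 * P * a^4.
a^4 = 501^4 = 63001502001
numerator = 0.0138 * 11.4e-6 * 63001502001 = 9.9114e+03
Step 3: Compute denominator: E * t^3 = 160 * 10^3 = 160000
Step 4: w0 = numerator / denominator = 9.9114e+03 / 160000 = 0.0619 um


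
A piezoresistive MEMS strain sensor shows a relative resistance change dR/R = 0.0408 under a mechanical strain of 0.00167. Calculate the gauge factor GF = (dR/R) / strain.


Step 1: Identify values.
dR/R = 0.0408, strain = 0.00167
Step 2: GF = (dR/R) / strain = 0.0408 / 0.00167
GF = 24.4


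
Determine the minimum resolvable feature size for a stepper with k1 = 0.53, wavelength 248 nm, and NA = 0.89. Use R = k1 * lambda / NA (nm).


Step 1: Identify values: k1 = 0.53, lambda = 248 nm, NA = 0.89
Step 2: R = k1 * lambda / NA
R = 0.53 * 248 / 0.89
R = 147.7 nm


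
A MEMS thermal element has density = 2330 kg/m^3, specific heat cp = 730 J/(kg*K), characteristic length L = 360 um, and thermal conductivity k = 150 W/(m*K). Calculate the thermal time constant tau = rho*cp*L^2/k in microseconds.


Step 1: Convert L to m: L = 360e-6 m
Step 2: L^2 = (360e-6)^2 = 1.296e-07 m^2
Step 3: tau = 2330 * 730 * 1.296e-07 / 150 = 1.4695776e-03 s
Step 4: Convert to microseconds (multiply by 1e6).
tau = 1469.578 us


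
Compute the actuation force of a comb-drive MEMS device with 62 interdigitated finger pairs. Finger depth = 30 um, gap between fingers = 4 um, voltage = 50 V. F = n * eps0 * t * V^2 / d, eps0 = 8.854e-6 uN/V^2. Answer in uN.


Step 1: Parameters: n=62, eps0=8.854e-6 uN/V^2, t=30 um, V=50 V, d=4 um
Step 2: V^2 = 2500
Step 3: F = 62 * 8.854e-6 * 30 * 2500 / 4
F = 10.293 uN


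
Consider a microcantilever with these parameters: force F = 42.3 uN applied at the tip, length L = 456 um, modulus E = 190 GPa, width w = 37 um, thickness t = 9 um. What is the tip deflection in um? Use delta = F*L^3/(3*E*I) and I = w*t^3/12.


Step 1: Calculate the second moment of area.
I = w * t^3 / 12 = 37 * 9^3 / 12 = 2247.75 um^4
Step 2: Convert E to consistent units (1 GPa = 1000 uN/um^2).
E = 190 GPa = 190000 uN/um^2
Step 3: Calculate tip deflection.
delta = F * L^3 / (3 * E * I)
delta = 42.3 * 456^3 / (3 * 190000 * 2247.75)
delta = 3.1305 um


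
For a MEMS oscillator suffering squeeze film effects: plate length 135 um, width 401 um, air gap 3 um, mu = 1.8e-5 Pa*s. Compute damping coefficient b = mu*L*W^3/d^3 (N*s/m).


Step 1: Convert to SI.
L = 135e-6 m, W = 401e-6 m, d = 3e-6 m
Step 2: W^3 = (401e-6)^3 = 6.45e-11 m^3
Step 3: d^3 = (3e-6)^3 = 2.70e-17 m^3
Step 4: b = 1.8e-5 * 135e-6 * 6.45e-11 / 2.70e-17
b = 5.80e-03 N*s/m


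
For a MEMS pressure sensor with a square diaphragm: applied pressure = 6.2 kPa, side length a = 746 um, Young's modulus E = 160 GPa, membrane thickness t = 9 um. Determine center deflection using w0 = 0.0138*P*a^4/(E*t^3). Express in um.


Step 1: Convert pressure to compatible units (E is in GPa, so P in GPa).
P = 6.2 kPa = 6.2e-6 GPa
Step 2: Compute numerator: 0.0138 * P * a^4.
a^4 = 746^4 = 309710058256
numerator = 0.0138 * 6.2e-6 * 309710058256 = 2.64988e+04
Step 3: Compute denominator: E * t^3 = 160 * 9^3 = 116640
Step 4: w0 = numerator / denominator = 2.64988e+04 / 116640 = 0.2272 um


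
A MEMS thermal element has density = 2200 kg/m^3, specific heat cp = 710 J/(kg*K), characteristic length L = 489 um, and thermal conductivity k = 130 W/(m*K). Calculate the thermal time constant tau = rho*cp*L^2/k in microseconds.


Step 1: Convert L to m: L = 489e-6 m
Step 2: L^2 = (489e-6)^2 = 2.39121e-07 m^2
Step 3: tau = 2200 * 710 * 2.39121e-07 / 130 = 2.87313078e-03 s
Step 4: Convert to microseconds (multiply by 1e6).
tau = 2873.131 us


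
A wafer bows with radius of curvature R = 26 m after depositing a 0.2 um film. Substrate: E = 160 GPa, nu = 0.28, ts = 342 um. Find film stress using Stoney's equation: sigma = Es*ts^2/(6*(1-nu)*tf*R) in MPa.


Step 1: Compute numerator: Es * ts^2 = 160 * 342^2 = 18714240 (GPa*um^2)
Step 2: Compute denominator (R in um): 6*(1-nu)*tf*R = 6*0.72*0.2*26e6 = 22464000.0 (um^2)
Step 3: sigma (GPa) = 18714240 / 22464000.0 = 8.33077e-01 GPa
Step 4: Convert to MPa (x1000): sigma = 833.1 MPa


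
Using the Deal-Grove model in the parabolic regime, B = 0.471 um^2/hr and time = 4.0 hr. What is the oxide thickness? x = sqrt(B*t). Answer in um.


Step 1: Compute B*t = 0.471 * 4.0 = 1.884
Step 2: x = sqrt(1.884)
x = 1.373 um


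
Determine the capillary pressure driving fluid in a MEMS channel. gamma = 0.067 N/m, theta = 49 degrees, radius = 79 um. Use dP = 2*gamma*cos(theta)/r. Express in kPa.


Step 1: cos(49 deg) = 0.6561
Step 2: Convert r to m: r = 79e-6 m
Step 3: dP = 2 * 0.067 * 0.6561 / 79e-6 = 1112.9 Pa
Step 4: Convert Pa to kPa (divide by 1000).
dP = 1.11 kPa


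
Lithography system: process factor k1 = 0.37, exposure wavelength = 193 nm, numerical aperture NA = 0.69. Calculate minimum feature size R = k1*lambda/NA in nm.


Step 1: Identify values: k1 = 0.37, lambda = 193 nm, NA = 0.69
Step 2: R = k1 * lambda / NA
R = 0.37 * 193 / 0.69
R = 103.5 nm


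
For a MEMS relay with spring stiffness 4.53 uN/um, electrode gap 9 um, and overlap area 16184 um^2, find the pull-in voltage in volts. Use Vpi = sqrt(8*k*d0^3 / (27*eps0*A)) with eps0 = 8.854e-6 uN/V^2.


Step 1: Compute numerator: 8 * k * d0^3 = 8 * 4.53 * 9^3 = 26418.96
Step 2: Compute denominator: 27 * eps0 * A = 27 * 8.854e-6 * 16184 = 3.868915
Step 3: Vpi = sqrt(26418.96 / 3.868915)
Vpi = 82.63 V


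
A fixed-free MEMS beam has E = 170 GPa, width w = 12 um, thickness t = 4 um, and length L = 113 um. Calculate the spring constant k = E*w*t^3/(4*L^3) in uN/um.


Step 1: Convert E to consistent units (1 GPa = 1000 uN/um^2).
E = 170 GPa = 170000 uN/um^2
Step 2: Compute t^3 = 4^3 = 64
Step 3: Compute L^3 = 113^3 = 1442897
Step 4: k = 170000 * 12 * 64 / (4 * 1442897)
k = 22.6212 uN/um


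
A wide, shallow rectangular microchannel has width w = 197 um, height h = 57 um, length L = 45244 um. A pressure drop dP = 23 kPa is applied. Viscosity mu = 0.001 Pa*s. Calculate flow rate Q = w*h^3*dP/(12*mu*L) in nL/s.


Step 1: Convert all dimensions to SI (meters).
w = 197e-6 m, h = 57e-6 m, L = 45244e-6 m, dP = 23e3 Pa
Step 2: Q = w * h^3 * dP / (12 * mu * L)
Q = 197e-6 * (57e-6)^3 * 23e3 / (12 * 0.001 * 45244e-6) = 1.54552626e-09 m^3/s
Step 3: Convert Q from m^3/s to nL/s (1 m^3 = 1e12 nL, so multiply by 1e12).
Q = 1545.526 nL/s


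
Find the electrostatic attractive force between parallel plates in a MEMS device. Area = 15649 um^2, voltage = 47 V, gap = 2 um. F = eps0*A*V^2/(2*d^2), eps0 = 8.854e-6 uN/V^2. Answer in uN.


Step 1: Identify parameters.
eps0 = 8.854e-6 uN/V^2, A = 15649 um^2, V = 47 V, d = 2 um
Step 2: Compute V^2 = 47^2 = 2209
Step 3: Compute d^2 = 2^2 = 4
Step 4: F = 0.5 * 8.854e-6 * 15649 * 2209 / 4
F = 38.259 uN


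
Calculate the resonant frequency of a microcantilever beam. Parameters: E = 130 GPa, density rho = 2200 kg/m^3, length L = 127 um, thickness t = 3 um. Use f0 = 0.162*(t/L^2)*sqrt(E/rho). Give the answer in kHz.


Step 1: Convert units to SI.
t_SI = 3e-6 m, L_SI = 127e-6 m
Step 2: Calculate sqrt(E/rho).
sqrt(130e9 / 2200) = 7687.06 m/s
Step 3: Compute f0.
f0 = 0.162 * 3e-6 / (127e-6)^2 * 7687.06 = 231627.0 Hz = 231.63 kHz


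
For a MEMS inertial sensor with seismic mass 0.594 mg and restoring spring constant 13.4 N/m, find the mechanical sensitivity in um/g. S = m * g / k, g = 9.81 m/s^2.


Step 1: Convert mass: m = 0.594 mg = 5.94e-07 kg
Step 2: S = m * g / k = 5.94e-07 * 9.81 / 13.4
Step 3: S = 4.35e-07 m/g
Step 4: Convert to um/g: S = 0.435 um/g


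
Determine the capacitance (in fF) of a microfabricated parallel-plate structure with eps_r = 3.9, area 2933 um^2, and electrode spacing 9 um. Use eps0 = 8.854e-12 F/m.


Step 1: Convert area to m^2: A = 2933e-12 m^2
Step 2: Convert gap to m: d = 9e-6 m
Step 3: C = eps0 * eps_r * A / d
C = 8.854e-12 * 3.9 * 2933e-12 / 9e-6
Step 4: Convert to fF (multiply by 1e15).
C = 11.25 fF


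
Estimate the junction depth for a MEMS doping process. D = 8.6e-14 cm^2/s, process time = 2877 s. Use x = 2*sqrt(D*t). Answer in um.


Step 1: Compute D*t = 8.6e-14 * 2877 = 2.47422e-10 cm^2
Step 2: sqrt(D*t) = 1.573e-05 cm
Step 3: x = 2 * 1.573e-05 cm = 3.146e-05 cm
Step 4: Convert to um (1 cm = 1e4 um): x = 0.315 um


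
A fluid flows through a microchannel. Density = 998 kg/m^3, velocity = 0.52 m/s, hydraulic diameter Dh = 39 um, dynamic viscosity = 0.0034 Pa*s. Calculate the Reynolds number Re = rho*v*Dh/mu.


Step 1: Convert Dh to meters: Dh = 39e-6 m
Step 2: Re = rho * v * Dh / mu
Re = 998 * 0.52 * 39e-6 / 0.0034
Re = 5.953


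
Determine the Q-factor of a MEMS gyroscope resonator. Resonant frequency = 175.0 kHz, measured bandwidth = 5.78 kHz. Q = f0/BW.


Step 1: Q = f0 / bandwidth
Step 2: Q = 175.0 / 5.78
Q = 30.3


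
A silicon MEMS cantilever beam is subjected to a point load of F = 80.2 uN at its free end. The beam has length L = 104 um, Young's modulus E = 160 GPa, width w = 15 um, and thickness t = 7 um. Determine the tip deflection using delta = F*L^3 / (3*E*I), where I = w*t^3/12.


Step 1: Calculate the second moment of area.
I = w * t^3 / 12 = 15 * 7^3 / 12 = 428.75 um^4
Step 2: Convert E to consistent units (1 GPa = 1000 uN/um^2).
E = 160 GPa = 160000 uN/um^2
Step 3: Calculate tip deflection.
delta = F * L^3 / (3 * E * I)
delta = 80.2 * 104^3 / (3 * 160000 * 428.75)
delta = 0.4384 um
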